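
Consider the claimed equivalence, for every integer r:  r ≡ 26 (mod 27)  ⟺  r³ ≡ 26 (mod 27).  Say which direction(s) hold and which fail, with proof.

Forward direction. Suppose r ≡ 26 (mod 27). Write r = 27j + 26. Then (27j + 26)³ = 19683j³ + 56862j² + 54756j + 17576 = 27(729j³ + 2106j² + 2028j + 650) + 26, so r³ ≡ 26 (mod 27).

Converse. This fails: take r = 8. Then 8³ = 512 ≡ 26 (mod 27), yet 8 ≡ 8 (mod 27), not 26.

Only the forward direction holds.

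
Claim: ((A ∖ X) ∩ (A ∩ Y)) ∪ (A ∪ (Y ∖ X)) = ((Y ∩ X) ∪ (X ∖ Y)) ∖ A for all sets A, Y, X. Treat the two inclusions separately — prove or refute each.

Forward inclusion. This inclusion fails. Take A = {1}, Y = ∅, X = ∅; then 1 ∈ ((A ∖ X) ∩ (A ∩ Y)) ∪ (A ∪ (Y ∖ X)) but 1 ∉ ((Y ∩ X) ∪ (X ∖ Y)) ∖ A.

Reverse inclusion. This inclusion fails. Take A = ∅, Y = ∅, X = {1}; then 1 ∈ ((Y ∩ X) ∪ (X ∖ Y)) ∖ A but 1 ∉ ((A ∖ X) ∩ (A ∩ Y)) ∪ (A ∪ (Y ∖ X)).

Both inclusions fail.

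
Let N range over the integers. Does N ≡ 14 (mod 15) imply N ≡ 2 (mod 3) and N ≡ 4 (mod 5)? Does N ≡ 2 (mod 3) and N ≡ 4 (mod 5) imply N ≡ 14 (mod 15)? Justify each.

[⇒] Suppose N ≡ 14 (mod 15); write N = 15j + 14. Since 3 ∣ 15, reducing mod 3 gives N ≡ 14 ≡ 2 (mod 3); since 5 ∣ 15, reducing mod 5 gives N ≡ 14 ≡ 4 (mod 5).

[⇐] Conversely, if N ≡ 2 (mod 3) and N ≡ 4 (mod 5), then by the Chinese remainder theorem N ≡ 14 (mod 15). This is exactly N ≡ 14 (mod 15).

Equivalent; both directions hold.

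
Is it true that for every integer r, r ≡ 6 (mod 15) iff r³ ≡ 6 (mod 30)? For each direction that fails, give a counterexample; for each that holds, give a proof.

[⇒] This fails: take r = 21. Then 21 ≡ 6 (mod 15), but 21³ = 9261 ≡ 21 (mod 30), not 6.

[⇐] Conversely, the residues r modulo 30 with r³ ≡ 6 (mod 30) are exactly {6}, and each is ≡ 6 (mod 15).

The forward direction fails; the converse holds.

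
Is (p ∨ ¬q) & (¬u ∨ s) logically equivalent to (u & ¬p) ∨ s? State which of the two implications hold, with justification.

(⟹) This fails. Under u = F, p = F, q = F, s = F, the left side is true but the right side is false.

(⟸) This fails. Under u = T, p = F, q = F, s = F, the left side is false but the right side is true.

Neither direction holds.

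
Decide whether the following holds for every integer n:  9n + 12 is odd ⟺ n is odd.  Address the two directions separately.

(⟹) Suppose 9n + 12 is odd. Since 9 is odd, 9n and n have the same parity, so 9n + 12 ≡ n + 12 (mod 2). As 12 is even, 9n + 12 is odd exactly when n is odd. Thus n is odd.

(⟸) Conversely, suppose n is odd; write n = 2j + 1. Then 9n + 12 = 9·(2j + 1) + 12 = 2·9j + 21, which is odd.

Both implications hold.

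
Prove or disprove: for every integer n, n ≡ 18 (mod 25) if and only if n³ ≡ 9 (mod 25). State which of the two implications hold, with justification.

Neither direction holds.

[⇒] This fails: take n = 18. Then 18 ≡ 18 (mod 25), but 18³ = 5832 ≡ 7 (mod 25), not 9.

[⇐] This fails: take n = 19. Then 19³ = 6859 ≡ 9 (mod 25), yet 19 ≡ 19 (mod 25), not 18.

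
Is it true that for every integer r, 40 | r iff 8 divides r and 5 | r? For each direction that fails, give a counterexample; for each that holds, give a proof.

[⇒] If 40 ∣ r, write r = 40q. Since 40 = 5·8, r = 8·(5q), so 8 ∣ r; and since 40 = 8·5, r = 5·(8q), so 5 ∣ r.

[⇐] Suppose 8 ∣ r and 5 ∣ r. Any common multiple of 8 and 5 is a multiple of their lcm; here gcd(8, 5) = 1, so lcm(8, 5) = 8·5 = 40, so 40 ∣ r.

Equivalent; both directions hold.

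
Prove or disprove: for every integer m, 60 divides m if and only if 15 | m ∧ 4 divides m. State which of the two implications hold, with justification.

[⇒] If 60 ∣ m, write m = 60q. Since 60 = 4·15, m = 15·(4q), so 15 ∣ m; and since 60 = 15·4, m = 4·(15q), so 4 ∣ m.

[⇐] Suppose 15 ∣ m and 4 ∣ m. Any common multiple of 15 and 4 is a multiple of their lcm; here gcd(15, 4) = 1, so lcm(15, 4) = 15·4 = 60, so 60 ∣ m.

The biconditional holds.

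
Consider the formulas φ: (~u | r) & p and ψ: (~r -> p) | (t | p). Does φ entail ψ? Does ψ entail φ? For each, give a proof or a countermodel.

The forward direction holds; the converse fails.

(⟹) Assume the antecedent. If r is true, (~r -> p) | (t | p) reduces to true regardless of the other variables. If r is false, the antecedent forces (t = F, r = F, u = F, p = T) or (t = T, r = F, u = F, p = T), and (~r -> p) | (t | p) holds there. Either way (~r -> p) | (t | p) holds.

(⟸) This fails. Under t = T, r = F, u = F, p = F, the left side is false but the right side is true.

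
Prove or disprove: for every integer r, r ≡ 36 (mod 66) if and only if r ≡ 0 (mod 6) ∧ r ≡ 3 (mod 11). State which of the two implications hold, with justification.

(⇒) Suppose r ≡ 36 (mod 66); write r = 66j + 36. Since 6 ∣ 66, reducing mod 6 gives r ≡ 36 ≡ 0 (mod 6); since 11 ∣ 66, reducing mod 11 gives r ≡ 36 ≡ 3 (mod 11).

(⇐) Conversely, if r ≡ 0 (mod 6) and r ≡ 3 (mod 11), then by the Chinese remainder theorem r ≡ 36 (mod 66). This is exactly r ≡ 36 (mod 66).

Both directions hold.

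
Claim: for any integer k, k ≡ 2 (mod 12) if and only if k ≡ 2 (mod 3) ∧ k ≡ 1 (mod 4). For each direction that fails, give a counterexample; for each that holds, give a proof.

(⇒) fails and (⇐) fails.

(⇒) This fails: k = 2 gives 2 ≡ 2 (mod 12) but 2 ≡ 2 (mod 4), so the conjunction on the right does not hold.

(⇐) This fails: k = 5 satisfies both congruences on the right (5 ≡ 2 mod 3 and 5 ≡ 1 mod 4) yet 5 ≡ 5 (mod 12), not 2.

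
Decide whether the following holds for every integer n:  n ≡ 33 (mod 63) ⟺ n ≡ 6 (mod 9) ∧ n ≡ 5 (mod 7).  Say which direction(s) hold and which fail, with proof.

[⇐] If n ≡ 6 (mod 9) and n ≡ 5 (mod 7), then by the Chinese remainder theorem n ≡ 33 (mod 63). This is exactly n ≡ 33 (mod 63).

[⇒] Suppose n ≡ 33 (mod 63); write n = 63j + 33. Since 9 ∣ 63, reducing mod 9 gives n ≡ 33 ≡ 6 (mod 9); since 7 ∣ 63, reducing mod 7 gives n ≡ 33 ≡ 5 (mod 7).

Equivalent; both directions hold.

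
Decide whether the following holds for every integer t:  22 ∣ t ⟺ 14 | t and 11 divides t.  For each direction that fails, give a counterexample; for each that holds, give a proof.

(⟹) This fails: take t = 22. Certainly 22 ∣ 22, but 14 ∤ 22.

(⟸) Suppose 14 ∣ t and 11 ∣ t. Any common multiple of 14 and 11 is a multiple of their lcm; here gcd(14, 11) = 1, so lcm(14, 11) = 14·11 = 154, so 154 ∣ t. Since 22 ∣ 154, it follows that 22 ∣ t.

(⇒) fails; (⇐) holds.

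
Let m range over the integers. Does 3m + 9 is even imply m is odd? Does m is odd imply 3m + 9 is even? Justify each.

The biconditional holds.

(⟹) Suppose 3m + 9 is even. Since 3 is odd, 3m and m have the same parity, so 3m + 9 ≡ m + 9 (mod 2). As 9 is odd, 3m + 9 is even exactly when m is odd. Thus m is odd.

(⟸) Conversely, suppose m is odd; write m = 2j + 1. Then 3m + 9 = 3·(2j + 1) + 9 = 2·3j + 12, which is even.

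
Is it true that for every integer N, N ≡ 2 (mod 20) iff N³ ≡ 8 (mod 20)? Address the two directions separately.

(→) Suppose N ≡ 2 (mod 20). Write N = 20j + 2. Then (20j + 2)³ = 8000j³ + 2400j² + 240j + 8 = 20(400j³ + 120j² + 12j) + 8, so N³ ≡ 8 (mod 20).

(←) This fails: take N = 12. Then 12³ = 1728 ≡ 8 (mod 20), yet 12 ≡ 12 (mod 20), not 2.

Only the forward implication holds.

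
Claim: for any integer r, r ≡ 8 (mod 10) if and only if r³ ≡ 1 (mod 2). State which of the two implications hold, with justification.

(⇒) fails and (⇐) fails.

(→) This fails: take r = 8. Then 8 ≡ 8 (mod 10), but 8³ = 512 ≡ 0 (mod 2), not 1.

(←) This fails: take r = 1. Then 1³ = 1 ≡ 1 (mod 2), yet 1 ≡ 1 (mod 10), not 8.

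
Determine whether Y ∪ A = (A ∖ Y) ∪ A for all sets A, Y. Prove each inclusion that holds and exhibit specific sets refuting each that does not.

Reverse inclusion. Let x ∈ (A ∖ Y) ∪ A. Then either x ∈ A and x ∉ Y; or x ∈ A ∩ Y. In each case x ∈ Y ∪ A, so (A ∖ Y) ∪ A ⊆ Y ∪ A.

Forward inclusion. This inclusion fails. Take A = ∅, Y = {1}; then 1 ∈ Y ∪ A but 1 ∉ (A ∖ Y) ∪ A.

Only the reverse inclusion holds.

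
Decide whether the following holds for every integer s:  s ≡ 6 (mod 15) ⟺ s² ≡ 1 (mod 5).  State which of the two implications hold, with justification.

[⇐] This fails: take s = 1. Then 1² = 1 ≡ 1 (mod 5), yet 1 ≡ 1 (mod 15), not 6.

[⇒] Suppose s ≡ 6 (mod 15). Then s² ≡ 6² = 36 (mod 15), and since 5 ∣ 15, also s² ≡ 1 (mod 5).

The forward direction holds; the converse fails.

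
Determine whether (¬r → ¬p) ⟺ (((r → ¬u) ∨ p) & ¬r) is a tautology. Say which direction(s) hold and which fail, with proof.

(⟹) This fails. Under p = F, u = F, r = T, the left side is true but the right side is false.

(⟸) This fails. Under p = T, u = F, r = F, the left side is false but the right side is true.

Both directions fail.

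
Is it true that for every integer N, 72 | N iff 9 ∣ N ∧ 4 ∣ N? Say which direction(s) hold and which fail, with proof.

Forward direction. If 72 ∣ N, write N = 72q. Since 72 = 8·9, N = 9·(8q), so 9 ∣ N; and since 72 = 18·4, N = 4·(18q), so 4 ∣ N.

Converse. This fails: take N = 36. Both 9 ∣ 36 and 4 ∣ 36, yet 36 is not a multiple of 72 (since 36 = 0·72 + 36), so 72 ∤ 36.

Only the forward implication holds.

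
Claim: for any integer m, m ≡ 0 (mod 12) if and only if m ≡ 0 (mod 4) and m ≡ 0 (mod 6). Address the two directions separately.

(←) If m ≡ 0 (mod 4) and m ≡ 0 (mod 6), then by the Chinese remainder theorem m ≡ 0 (mod 12). This is exactly m ≡ 0 (mod 12).

(→) Suppose m ≡ 0 (mod 12); write m = 12j + 0. Since 4 ∣ 12, reducing mod 4 gives m ≡ 0 (mod 4); since 6 ∣ 12, reducing mod 6 gives m ≡ 0 (mod 6).

The biconditional holds.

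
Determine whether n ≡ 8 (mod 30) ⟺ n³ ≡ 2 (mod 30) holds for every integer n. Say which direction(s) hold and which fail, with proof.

Both directions hold.

Forward direction. Suppose n ≡ 8 (mod 30). Write n = 30j + 8. Then (30j + 8)³ = 27000j³ + 21600j² + 5760j + 512 = 30(900j³ + 720j² + 192j + 17) + 2, so n³ ≡ 2 (mod 30).

Converse. Suppose n³ ≡ 2 (mod 30). The only residue r in {0, …, 29} with r³ ≡ 2 (mod 30) is r = 8, so n ≡ 8 (mod 30).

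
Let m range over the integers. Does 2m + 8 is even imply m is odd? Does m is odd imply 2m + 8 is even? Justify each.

(⟹) This fails: take m = 4. Then 2m + 8 = 16, which is even, yet m = 4 is even, not odd.

(⟸) Suppose m is odd. Since 2 is even, 2m is even for every m, so 2m + 8 has the same parity as 8, which is even. Hence 2m + 8 is even.

The forward direction fails; the converse holds.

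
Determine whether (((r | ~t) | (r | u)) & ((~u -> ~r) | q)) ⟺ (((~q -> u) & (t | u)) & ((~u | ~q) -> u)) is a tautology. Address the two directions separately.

Only the converse holds.

(→) This fails. Under r = F, q = F, t = F, u = F, the left side is true but the right side is false.

(←) Assume the antecedent. If u is true, the consequent reduces to true regardless of the other variables. If u is false, the antecedent cannot hold. Either way the consequent holds.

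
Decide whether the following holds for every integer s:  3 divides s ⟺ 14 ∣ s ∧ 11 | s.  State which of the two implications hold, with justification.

Neither implication holds.

(⇒) This fails: take s = 3. Certainly 3 ∣ 3, but 14 ∤ 3.

(⇐) This fails: take s = 154. Both 14 ∣ 154 and 11 ∣ 154, yet 154 is not a multiple of 3 (since 154 = 51·3 + 1), so 3 ∤ 154.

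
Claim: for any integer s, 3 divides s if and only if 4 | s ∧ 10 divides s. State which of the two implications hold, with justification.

(⇒) fails and (⇐) fails.

(⟹) This fails: take s = 3. Certainly 3 ∣ 3, but 4 ∤ 3.

(⟸) This fails: take s = 20. Both 4 ∣ 20 and 10 ∣ 20, yet 20 is not a multiple of 3 (since 20 = 6·3 + 2), so 3 ∤ 20.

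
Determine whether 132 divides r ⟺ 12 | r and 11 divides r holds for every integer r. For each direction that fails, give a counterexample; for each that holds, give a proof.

(→) If 132 ∣ r, write r = 132q. Since 132 = 11·12, r = 12·(11q), so 12 ∣ r; and since 132 = 12·11, r = 11·(12q), so 11 ∣ r.

(←) Suppose 12 ∣ r and 11 ∣ r. Any common multiple of 12 and 11 is a multiple of their lcm; here gcd(12, 11) = 1, so lcm(12, 11) = 12·11 = 132, so 132 ∣ r.

Both directions hold; the statement is true.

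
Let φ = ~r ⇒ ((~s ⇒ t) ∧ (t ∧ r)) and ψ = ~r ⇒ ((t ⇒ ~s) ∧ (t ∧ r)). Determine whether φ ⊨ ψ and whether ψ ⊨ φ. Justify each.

Equivalent; both directions hold.

(⇒) Assume the antecedent. If t is true, the antecedent forces (t = T, s = F, r = T) or (t = T, s = T, r = T), and ~r ⇒ ((t ⇒ ~s) ∧ (t ∧ r)) holds there. If t is false, the antecedent forces (t = F, s = F, r = T) or (t = F, s = T, r = T), and ~r ⇒ ((t ⇒ ~s) ∧ (t ∧ r)) holds there. Either way ~r ⇒ ((t ⇒ ~s) ∧ (t ∧ r)) holds.

(⇐) Assume the antecedent. If t is true, the antecedent forces (t = T, s = F, r = T) or (t = T, s = T, r = T), and ~r ⇒ ((~s ⇒ t) ∧ (t ∧ r)) holds there. If t is false, the antecedent forces (t = F, s = F, r = T) or (t = F, s = T, r = T), and ~r ⇒ ((~s ⇒ t) ∧ (t ∧ r)) holds there. Either way ~r ⇒ ((~s ⇒ t) ∧ (t ∧ r)) holds.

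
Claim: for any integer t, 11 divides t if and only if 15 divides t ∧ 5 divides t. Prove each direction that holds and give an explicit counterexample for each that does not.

Both directions fail.

(→) This fails: take t = 11. Certainly 11 ∣ 11, but 15 ∤ 11.

(←) This fails: take t = 15. Both 15 ∣ 15 and 5 ∣ 15, yet 15 is not a multiple of 11 (since 15 = 1·11 + 4), so 11 ∤ 15.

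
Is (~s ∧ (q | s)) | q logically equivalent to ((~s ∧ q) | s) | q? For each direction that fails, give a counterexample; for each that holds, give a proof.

Forward direction. Assume the antecedent. If q is true, ((~s ∧ q) | s) | q reduces to true regardless of the other variables. If q is false, the antecedent cannot hold. Either way ((~s ∧ q) | s) | q holds.

Converse. This fails. Under q = F, s = T, the left side is false but the right side is true.

Only the forward direction holds.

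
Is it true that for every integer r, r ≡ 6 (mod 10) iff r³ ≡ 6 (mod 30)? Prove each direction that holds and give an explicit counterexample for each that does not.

(⟹) This fails: take r = 16. Then 16 ≡ 6 (mod 10), but 16³ = 4096 ≡ 16 (mod 30), not 6.

(⟸) Conversely, the residues r modulo 30 with r³ ≡ 6 (mod 30) are exactly {6}, and each is ≡ 6 (mod 10).

Only the reverse direction holds.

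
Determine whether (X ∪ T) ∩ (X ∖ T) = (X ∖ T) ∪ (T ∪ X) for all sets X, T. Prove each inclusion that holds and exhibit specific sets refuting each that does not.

(⊆) holds; (⊇) fails.

(⊆) Let x ∈ (X ∪ T) ∩ (X ∖ T). Then x ∈ X and x ∉ T, from which x ∈ (X ∖ T) ∪ (T ∪ X).

(⊇) This inclusion fails. Take X = ∅, T = {1}; then 1 ∈ (X ∖ T) ∪ (T ∪ X) but 1 ∉ (X ∪ T) ∩ (X ∖ T).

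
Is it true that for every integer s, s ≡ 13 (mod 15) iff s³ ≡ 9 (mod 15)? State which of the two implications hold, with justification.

(⇒) fails and (⇐) fails.

(⇒) This fails: take s = 13. Then 13 ≡ 13 (mod 15), but 13³ = 2197 ≡ 7 (mod 15), not 9.

(⇐) This fails: take s = 9. Then 9³ = 729 ≡ 9 (mod 15), yet 9 ≡ 9 (mod 15), not 13.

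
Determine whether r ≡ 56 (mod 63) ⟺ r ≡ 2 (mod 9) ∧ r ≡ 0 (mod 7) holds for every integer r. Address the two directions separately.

Both directions hold.

(⇒) Suppose r ≡ 56 (mod 63); write r = 63j + 56. Since 9 ∣ 63, reducing mod 9 gives r ≡ 56 ≡ 2 (mod 9); since 7 ∣ 63, reducing mod 7 gives r ≡ 56 ≡ 0 (mod 7).

(⇐) Conversely, if r ≡ 2 (mod 9) and r ≡ 0 (mod 7), then by the Chinese remainder theorem r ≡ 56 (mod 63). This is exactly r ≡ 56 (mod 63).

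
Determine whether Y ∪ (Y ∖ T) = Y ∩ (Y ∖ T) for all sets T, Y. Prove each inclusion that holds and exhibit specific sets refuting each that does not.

Forward inclusion. This inclusion fails. Take T = {1}, Y = {1}; then 1 ∈ Y ∪ (Y ∖ T) but 1 ∉ Y ∩ (Y ∖ T).

Reverse inclusion. Let x ∈ Y ∩ (Y ∖ T). Then x ∈ Y and x ∉ T, from which x ∈ Y ∪ (Y ∖ T).

Only the reverse inclusion holds.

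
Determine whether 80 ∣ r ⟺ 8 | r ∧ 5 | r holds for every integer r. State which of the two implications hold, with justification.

(⇒) If 80 ∣ r, write r = 80q. Since 80 = 10·8, r = 8·(10q), so 8 ∣ r; and since 80 = 16·5, r = 5·(16q), so 5 ∣ r.

(⇐) This fails: take r = 40. Both 8 ∣ 40 and 5 ∣ 40, yet 40 is not a multiple of 80 (since 40 = 0·80 + 40), so 80 ∤ 40.

Only the forward direction holds.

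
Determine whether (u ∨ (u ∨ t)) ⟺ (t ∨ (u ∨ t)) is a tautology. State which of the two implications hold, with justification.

(⟹) Assume the antecedent. If u is true, t ∨ (u ∨ t) reduces to true regardless of the other variables. If u is false, the antecedent forces (u = F, t = T), and t ∨ (u ∨ t) holds there. Either way t ∨ (u ∨ t) holds.

(⟸) Assume the antecedent. If u is true, u ∨ (u ∨ t) reduces to true regardless of the other variables. If u is false, the antecedent forces (u = F, t = T), and u ∨ (u ∨ t) holds there. Either way u ∨ (u ∨ t) holds.

Both directions hold.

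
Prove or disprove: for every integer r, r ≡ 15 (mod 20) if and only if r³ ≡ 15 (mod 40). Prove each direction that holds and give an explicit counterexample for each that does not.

Not equivalent: only (⇐) holds.

(←) The residues r modulo 40 with r³ ≡ 15 (mod 40) are exactly {15}, and each is ≡ 15 (mod 20).

(→) This fails: take r = 35. Then 35 ≡ 15 (mod 20), but 35³ = 42875 ≡ 35 (mod 40), not 15.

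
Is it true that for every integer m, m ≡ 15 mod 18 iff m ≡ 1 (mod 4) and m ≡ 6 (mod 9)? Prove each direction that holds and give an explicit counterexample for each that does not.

(→) This fails: m = 15 gives 15 ≡ 15 (mod 18) but 15 ≡ 3 (mod 4), so the conjunction on the right does not hold.

(←) Conversely, if m ≡ 1 (mod 4) and m ≡ 6 (mod 9), then by the Chinese remainder theorem m ≡ 33 (mod 36). Since 33 ≡ 15 (mod 18) and 18 ∣ 36, we get m ≡ 15 (mod 18).

Only the converse holds.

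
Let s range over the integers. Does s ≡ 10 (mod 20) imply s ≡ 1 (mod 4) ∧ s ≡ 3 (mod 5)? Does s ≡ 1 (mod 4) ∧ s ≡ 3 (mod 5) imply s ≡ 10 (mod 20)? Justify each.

Forward direction. This fails: s = 10 gives 10 ≡ 10 (mod 20) but 10 ≡ 2 (mod 4), so the conjunction on the right does not hold.

Converse. This fails: s = 13 satisfies both congruences on the right (13 ≡ 1 mod 4 and 13 ≡ 3 mod 5) yet 13 ≡ 13 (mod 20), not 10.

Both directions fail.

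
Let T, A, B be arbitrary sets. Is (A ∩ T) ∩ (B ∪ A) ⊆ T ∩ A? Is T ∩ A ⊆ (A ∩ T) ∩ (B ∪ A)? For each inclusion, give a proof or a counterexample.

The two sets are equal.

(⟹) Let x ∈ (A ∩ T) ∩ (B ∪ A). Then either x ∈ T ∩ A and x ∉ B; or x ∈ T ∩ A ∩ B. In each case x ∈ T ∩ A, so (A ∩ T) ∩ (B ∪ A) ⊆ T ∩ A.

(⟸) Let x ∈ T ∩ A. Then either x ∈ T ∩ A and x ∉ B; or x ∈ T ∩ A ∩ B. In each case x ∈ (A ∩ T) ∩ (B ∪ A), so T ∩ A ⊆ (A ∩ T) ∩ (B ∪ A).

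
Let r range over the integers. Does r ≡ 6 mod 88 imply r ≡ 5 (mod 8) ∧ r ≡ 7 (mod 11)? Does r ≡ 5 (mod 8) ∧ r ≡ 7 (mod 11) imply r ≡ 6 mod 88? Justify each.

(⟹) This fails: r = 6 gives 6 ≡ 6 (mod 88) but 6 ≡ 6 (mod 8), so the conjunction on the right does not hold.

(⟸) This fails: r = 29 satisfies both congruences on the right (29 ≡ 5 mod 8 and 29 ≡ 7 mod 11) yet 29 ≡ 29 (mod 88), not 6.

(⇒) fails and (⇐) fails.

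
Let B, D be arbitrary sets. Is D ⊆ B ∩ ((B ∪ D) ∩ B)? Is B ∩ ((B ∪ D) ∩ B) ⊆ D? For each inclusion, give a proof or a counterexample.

Forward inclusion. This inclusion fails. Take B = ∅, D = {1}; then 1 ∈ D but 1 ∉ B ∩ ((B ∪ D) ∩ B).

Reverse inclusion. This inclusion fails. Take B = {1}, D = ∅; then 1 ∈ B ∩ ((B ∪ D) ∩ B) but 1 ∉ D.

Both inclusions fail.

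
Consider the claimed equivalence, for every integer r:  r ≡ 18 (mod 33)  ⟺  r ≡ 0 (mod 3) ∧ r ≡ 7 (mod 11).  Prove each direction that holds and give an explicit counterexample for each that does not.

(→) Suppose r ≡ 18 (mod 33); write r = 33j + 18. Since 3 ∣ 33, reducing mod 3 gives r ≡ 18 ≡ 0 (mod 3); since 11 ∣ 33, reducing mod 11 gives r ≡ 18 ≡ 7 (mod 11).

(←) Conversely, if r ≡ 0 (mod 3) and r ≡ 7 (mod 11), then by the Chinese remainder theorem r ≡ 18 (mod 33). This is exactly r ≡ 18 (mod 33).

Both directions hold.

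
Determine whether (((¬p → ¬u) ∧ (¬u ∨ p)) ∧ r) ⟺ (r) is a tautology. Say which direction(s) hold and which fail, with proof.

Only the forward direction holds.

(←) This fails. Under p = F, r = T, u = T, the left side is false but the right side is true.

(→) Assume the antecedent. If p is true, the antecedent forces (p = T, r = T, u = F) or (p = T, r = T, u = T), and r holds there. If p is false, the antecedent forces (p = F, r = T, u = F), and r holds there. Either way r holds.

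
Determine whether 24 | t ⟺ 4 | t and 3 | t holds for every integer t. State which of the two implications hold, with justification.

Not equivalent: only (⇒) holds.

Forward direction. If 24 ∣ t, write t = 24q. Since 24 = 6·4, t = 4·(6q), so 4 ∣ t; and since 24 = 8·3, t = 3·(8q), so 3 ∣ t.

Converse. This fails: take t = 12. Both 4 ∣ 12 and 3 ∣ 12, yet 12 is not a multiple of 24 (since 12 = 0·24 + 12), so 24 ∤ 12.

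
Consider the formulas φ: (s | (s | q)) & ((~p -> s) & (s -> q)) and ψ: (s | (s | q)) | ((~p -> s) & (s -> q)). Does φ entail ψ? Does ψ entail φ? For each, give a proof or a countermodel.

(←) This fails. Under p = T, q = F, s = F, the left side is false but the right side is true.

(→) Assume the antecedent. If p is true, the consequent reduces to true regardless of the other variables. If p is false, the antecedent forces (p = F, q = T, s = T), and the consequent holds there. Either way the consequent holds.

(⇒) holds; (⇐) fails.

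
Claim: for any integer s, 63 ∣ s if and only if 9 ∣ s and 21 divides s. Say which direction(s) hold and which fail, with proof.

Both directions hold.

[⇐] Suppose 9 ∣ s and 21 ∣ s. Any common multiple of 9 and 21 is a multiple of their lcm; here lcm(9, 21) = 9·21/gcd(9, 21) = 189/3 = 63, so 63 ∣ s.

[⇒] If 63 ∣ s, write s = 63q. Since 63 = 7·9, s = 9·(7q), so 9 ∣ s; and since 63 = 3·21, s = 21·(3q), so 21 ∣ s.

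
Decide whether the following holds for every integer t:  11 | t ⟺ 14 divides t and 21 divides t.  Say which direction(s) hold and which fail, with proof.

Both directions fail.

[⇒] This fails: take t = 11. Certainly 11 ∣ 11, but 14 ∤ 11.

[⇐] This fails: take t = 42. Both 14 ∣ 42 and 21 ∣ 42, yet 42 is not a multiple of 11 (since 42 = 3·11 + 9), so 11 ∤ 42.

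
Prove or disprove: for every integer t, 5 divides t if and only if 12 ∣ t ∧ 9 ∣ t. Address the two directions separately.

[⇒] This fails: take t = 5. Certainly 5 ∣ 5, but 12 ∤ 5.

[⇐] This fails: take t = 36. Both 12 ∣ 36 and 9 ∣ 36, yet 36 is not a multiple of 5 (since 36 = 7·5 + 1), so 5 ∤ 36.

Neither implication holds.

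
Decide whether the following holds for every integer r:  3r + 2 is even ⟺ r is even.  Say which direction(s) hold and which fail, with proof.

Equivalent; both directions hold.

(→) Suppose 3r + 2 is even. Since 3 is odd, 3r and r have the same parity, so 3r + 2 ≡ r + 2 (mod 2). As 2 is even, 3r + 2 is even exactly when r is even. Thus r is even.

(←) Conversely, suppose r is even; write r = 2j. Then 3r + 2 = 3·(2j) + 2 = 2·3j + 2, which is even.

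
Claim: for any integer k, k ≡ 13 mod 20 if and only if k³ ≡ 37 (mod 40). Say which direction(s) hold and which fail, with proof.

Not equivalent: only (⇐) holds.

Forward direction. This fails: take k = 33. Then 33 ≡ 13 (mod 20), but 33³ = 35937 ≡ 17 (mod 40), not 37.

Converse. The residues r modulo 40 with r³ ≡ 37 (mod 40) are exactly {13}, and each is ≡ 13 (mod 20).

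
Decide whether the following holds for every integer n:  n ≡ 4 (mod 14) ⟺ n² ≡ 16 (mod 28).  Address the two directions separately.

(←) This fails: take n = 10. Then 10² = 100 ≡ 16 (mod 28), yet 10 ≡ 10 (mod 14), not 4.

(→) Suppose n ≡ 4 (mod 14). Working modulo 28, n ∈ {4, 18}; for each such r, r² ≡ 16 (mod 28).

Only the forward direction holds.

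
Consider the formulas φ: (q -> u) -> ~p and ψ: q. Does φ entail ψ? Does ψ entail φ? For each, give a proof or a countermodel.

(⟹) This fails. Under u = F, q = F, p = F, the left side is true but the right side is false.

(⟸) This fails. Under u = T, q = T, p = T, the left side is false but the right side is true.

(⇒) fails and (⇐) fails.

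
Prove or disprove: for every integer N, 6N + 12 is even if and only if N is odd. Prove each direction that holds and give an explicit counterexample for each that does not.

(⇒) fails; (⇐) holds.

(⟹) This fails: take N = 0. Then 6N + 12 = 12, which is even, yet N = 0 is even, not odd.

(⟸) Suppose N is odd. Since 6 is even, 6N is even for every N, so 6N + 12 has the same parity as 12, which is even. Hence 6N + 12 is even.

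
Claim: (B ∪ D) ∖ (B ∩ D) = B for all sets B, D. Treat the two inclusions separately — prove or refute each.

(⊆) This inclusion fails. Take B = ∅, D = {1}; then 1 ∈ (B ∪ D) ∖ (B ∩ D) but 1 ∉ B.

(⊇) This inclusion fails. Take B = {1}, D = {1}; then 1 ∈ B but 1 ∉ (B ∪ D) ∖ (B ∩ D).

(⊆) fails and (⊇) fails.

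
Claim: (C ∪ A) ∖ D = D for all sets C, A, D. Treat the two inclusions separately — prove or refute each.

(⊆) fails and (⊇) fails.

Forward inclusion. This inclusion fails. Take C = {1}, A = ∅, D = ∅; then 1 ∈ (C ∪ A) ∖ D but 1 ∉ D.

Reverse inclusion. This inclusion fails. Take C = ∅, A = ∅, D = {1}; then 1 ∈ D but 1 ∉ (C ∪ A) ∖ D.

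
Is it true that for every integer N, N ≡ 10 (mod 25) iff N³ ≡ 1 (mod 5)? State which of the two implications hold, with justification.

(→) This fails: take N = 10. Then 10 ≡ 10 (mod 25), but 10³ = 1000 ≡ 0 (mod 5), not 1.

(←) This fails: take N = 1. Then 1³ = 1 ≡ 1 (mod 5), yet 1 ≡ 1 (mod 25), not 10.

Neither implication holds.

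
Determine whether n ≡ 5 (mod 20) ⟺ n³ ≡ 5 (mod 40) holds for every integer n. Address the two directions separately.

(⟹) This fails: take n = 25. Then 25 ≡ 5 (mod 20), but 25³ = 15625 ≡ 25 (mod 40), not 5.

(⟸) Conversely, the residues r modulo 40 with r³ ≡ 5 (mod 40) are exactly {5}, and each is ≡ 5 (mod 20).

The forward direction fails; the converse holds.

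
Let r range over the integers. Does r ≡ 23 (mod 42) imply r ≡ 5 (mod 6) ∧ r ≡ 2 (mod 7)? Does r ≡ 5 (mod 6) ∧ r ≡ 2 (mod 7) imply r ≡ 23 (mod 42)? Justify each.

Converse. If r ≡ 5 (mod 6) and r ≡ 2 (mod 7), then by the Chinese remainder theorem r ≡ 23 (mod 42). This is exactly r ≡ 23 (mod 42).

Forward direction. Suppose r ≡ 23 (mod 42); write r = 42j + 23. Since 6 ∣ 42, reducing mod 6 gives r ≡ 23 ≡ 5 (mod 6); since 7 ∣ 42, reducing mod 7 gives r ≡ 23 ≡ 2 (mod 7).

Both directions hold.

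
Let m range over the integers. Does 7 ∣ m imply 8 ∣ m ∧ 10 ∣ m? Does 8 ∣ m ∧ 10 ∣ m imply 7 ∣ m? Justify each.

Neither implication holds.

[⇒] This fails: take m = 7. Certainly 7 ∣ 7, but 8 ∤ 7.

[⇐] This fails: take m = 40. Both 8 ∣ 40 and 10 ∣ 40, yet 40 is not a multiple of 7 (since 40 = 5·7 + 5), so 7 ∤ 40.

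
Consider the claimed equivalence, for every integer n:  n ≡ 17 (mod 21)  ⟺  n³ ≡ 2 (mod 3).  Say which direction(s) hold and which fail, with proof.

The forward direction holds; the converse fails.

(⇐) This fails: take n = 2. Then 2³ = 8 ≡ 2 (mod 3), yet 2 ≡ 2 (mod 21), not 17.

(⇒) Suppose n ≡ 17 (mod 21). Then n³ ≡ 17³ = 4913 (mod 21), and since 3 ∣ 21, also n³ ≡ 2 (mod 3).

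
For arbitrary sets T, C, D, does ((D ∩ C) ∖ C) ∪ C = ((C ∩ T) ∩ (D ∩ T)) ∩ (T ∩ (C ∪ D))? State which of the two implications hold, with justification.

(⊆) fails; (⊇) holds.

(⟹) This inclusion fails. Take T = ∅, C = {1}, D = ∅; then 1 ∈ ((D ∩ C) ∖ C) ∪ C but 1 ∉ ((C ∩ T) ∩ (D ∩ T)) ∩ (T ∩ (C ∪ D)).

(⟸) Let x ∈ ((C ∩ T) ∩ (D ∩ T)) ∩ (T ∩ (C ∪ D)). Then x ∈ T ∩ C ∩ D, from which x ∈ ((D ∩ C) ∖ C) ∪ C.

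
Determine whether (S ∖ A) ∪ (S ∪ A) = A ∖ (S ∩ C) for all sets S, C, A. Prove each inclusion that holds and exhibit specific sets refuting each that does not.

Forward inclusion. This inclusion fails. Take S = {1}, C = ∅, A = ∅; then 1 ∈ (S ∖ A) ∪ (S ∪ A) but 1 ∉ A ∖ (S ∩ C).

Reverse inclusion. Let x ∈ A ∖ (S ∩ C). Then either x ∈ A and x ∉ S, C; or x ∈ S ∩ A and x ∉ C; or x ∈ C ∩ A and x ∉ S. In each case x ∈ (S ∖ A) ∪ (S ∪ A), so A ∖ (S ∩ C) ⊆ (S ∖ A) ∪ (S ∪ A).

(⊆) fails; (⊇) holds.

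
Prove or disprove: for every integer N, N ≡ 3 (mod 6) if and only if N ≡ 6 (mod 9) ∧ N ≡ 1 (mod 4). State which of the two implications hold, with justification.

(⇒) fails; (⇐) holds.

(→) This fails: N = 3 gives 3 ≡ 3 (mod 6) but 3 ≡ 3 (mod 9), so the conjunction on the right does not hold.

(←) Conversely, if N ≡ 6 (mod 9) and N ≡ 1 (mod 4), then by the Chinese remainder theorem N ≡ 33 (mod 36). Since 33 ≡ 3 (mod 6) and 6 ∣ 36, we get N ≡ 3 (mod 6).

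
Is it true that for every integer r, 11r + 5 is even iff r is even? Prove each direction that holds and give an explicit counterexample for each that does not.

(→) This fails: r = 5 gives 11r + 5 = 60, which is even, but 5 is odd, not even.

(←) This also fails: r = 2 is even, but 11r + 5 = 27 is odd, not even.

Neither implication holds.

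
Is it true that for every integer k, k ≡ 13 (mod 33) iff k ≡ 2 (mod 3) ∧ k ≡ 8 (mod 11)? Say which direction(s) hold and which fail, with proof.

Neither implication holds.

(⇒) This fails: k = 13 gives 13 ≡ 13 (mod 33) but 13 ≡ 1 (mod 3), so the conjunction on the right does not hold.

(⇐) This fails: k = 8 satisfies both congruences on the right (8 ≡ 2 mod 3 and 8 ≡ 8 mod 11) yet 8 ≡ 8 (mod 33), not 13.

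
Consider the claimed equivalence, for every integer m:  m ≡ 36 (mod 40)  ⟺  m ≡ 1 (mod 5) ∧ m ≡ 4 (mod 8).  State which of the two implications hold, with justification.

(⟸) If m ≡ 1 (mod 5) and m ≡ 4 (mod 8), then by the Chinese remainder theorem m ≡ 36 (mod 40). This is exactly m ≡ 36 (mod 40).

(⟹) Suppose m ≡ 36 (mod 40); write m = 40j + 36. Since 5 ∣ 40, reducing mod 5 gives m ≡ 36 ≡ 1 (mod 5); since 8 ∣ 40, reducing mod 8 gives m ≡ 36 ≡ 4 (mod 8).

Both directions hold.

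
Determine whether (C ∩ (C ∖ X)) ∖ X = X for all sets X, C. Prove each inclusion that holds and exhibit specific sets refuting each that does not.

(⟹) This inclusion fails. Take X = ∅, C = {1}; then 1 ∈ (C ∩ (C ∖ X)) ∖ X but 1 ∉ X.

(⟸) This inclusion fails. Take X = {1}, C = ∅; then 1 ∈ X but 1 ∉ (C ∩ (C ∖ X)) ∖ X.

Both inclusions fail.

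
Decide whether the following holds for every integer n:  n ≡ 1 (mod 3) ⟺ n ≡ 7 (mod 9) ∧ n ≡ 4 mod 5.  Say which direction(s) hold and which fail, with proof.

(⇒) This fails: n = 1 gives 1 ≡ 1 (mod 3) but 1 ≡ 1 (mod 9), so the conjunction on the right does not hold.

(⇐) Conversely, if n ≡ 7 (mod 9) and n ≡ 4 (mod 5), then by the Chinese remainder theorem n ≡ 34 (mod 45). Since 34 ≡ 1 (mod 3) and 3 ∣ 45, we get n ≡ 1 (mod 3).

Only the reverse direction holds.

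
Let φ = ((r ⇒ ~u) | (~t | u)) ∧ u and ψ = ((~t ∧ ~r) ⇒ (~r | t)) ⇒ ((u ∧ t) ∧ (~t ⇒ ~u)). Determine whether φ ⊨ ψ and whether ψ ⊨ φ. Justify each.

[⇒] This fails. Under t = F, u = T, r = F, the left side is true but the right side is false.

[⇐] Assume the antecedent. If t is true, the antecedent forces (t = T, u = T, r = F) or (t = T, u = T, r = T), and ((r ⇒ ~u) | (~t | u)) ∧ u holds there. If t is false, the antecedent cannot hold. Either way ((r ⇒ ~u) | (~t | u)) ∧ u holds.

Only the reverse direction holds.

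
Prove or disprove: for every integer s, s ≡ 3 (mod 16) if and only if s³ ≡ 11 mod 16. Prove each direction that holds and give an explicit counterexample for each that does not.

Both directions hold; the statement is true.

[⇐] Suppose s³ ≡ 11 (mod 16). The only residue r in {0, …, 15} with r³ ≡ 11 (mod 16) is r = 3, so s ≡ 3 (mod 16).

[⇒] Suppose s ≡ 3 (mod 16). Write s = 16j + 3. Then (16j + 3)³ = 4096j³ + 2304j² + 432j + 27 = 16(256j³ + 144j² + 27j + 1) + 11, so s³ ≡ 11 (mod 16).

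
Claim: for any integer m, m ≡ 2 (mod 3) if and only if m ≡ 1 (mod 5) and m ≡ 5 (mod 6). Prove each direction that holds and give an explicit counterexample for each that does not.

[⇒] This fails: m = 2 gives 2 ≡ 2 (mod 3) but 2 ≡ 2 (mod 5), so the conjunction on the right does not hold.

[⇐] Conversely, if m ≡ 1 (mod 5) and m ≡ 5 (mod 6), then by the Chinese remainder theorem m ≡ 11 (mod 30). Since 11 ≡ 2 (mod 3) and 3 ∣ 30, we get m ≡ 2 (mod 3).

Not equivalent: only (⇐) holds.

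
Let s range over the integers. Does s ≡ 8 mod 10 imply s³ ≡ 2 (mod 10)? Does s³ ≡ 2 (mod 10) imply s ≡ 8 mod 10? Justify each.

(⇐) Suppose s³ ≡ 2 (mod 10). The only residue r in {0, …, 9} with r³ ≡ 2 (mod 10) is r = 8, so s ≡ 8 (mod 10).

(⇒) Suppose s ≡ 8 mod 10. Write s = 10j + 8. Then (10j + 8)³ = 1000j³ + 2400j² + 1920j + 512 = 10(100j³ + 240j² + 192j + 51) + 2, so s³ ≡ 2 (mod 10).

Both directions hold.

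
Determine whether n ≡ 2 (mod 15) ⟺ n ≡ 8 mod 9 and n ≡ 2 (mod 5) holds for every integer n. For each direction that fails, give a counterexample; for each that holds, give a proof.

(⇒) This fails: n = 32 gives 32 ≡ 2 (mod 15) but 32 ≡ 5 (mod 9), so the conjunction on the right does not hold.

(⇐) Conversely, if n ≡ 8 (mod 9) and n ≡ 2 (mod 5), then by the Chinese remainder theorem n ≡ 17 (mod 45). Since 17 ≡ 2 (mod 15) and 15 ∣ 45, we get n ≡ 2 (mod 15).

(⇒) fails; (⇐) holds.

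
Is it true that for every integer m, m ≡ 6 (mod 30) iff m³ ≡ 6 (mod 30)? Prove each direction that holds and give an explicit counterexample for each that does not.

Forward direction. Suppose m ≡ 6 (mod 30). Write m = 30j + 6. Then (30j + 6)³ = 27000j³ + 16200j² + 3240j + 216 = 30(900j³ + 540j² + 108j + 7) + 6, so m³ ≡ 6 (mod 30).

Converse. Suppose m³ ≡ 6 (mod 30). The only residue r in {0, …, 29} with r³ ≡ 6 (mod 30) is r = 6, so m ≡ 6 (mod 30).

The biconditional holds.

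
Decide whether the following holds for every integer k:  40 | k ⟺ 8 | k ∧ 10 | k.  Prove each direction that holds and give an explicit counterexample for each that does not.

The biconditional holds.

(→) If 40 ∣ k, write k = 40q. Since 40 = 5·8, k = 8·(5q), so 8 ∣ k; and since 40 = 4·10, k = 10·(4q), so 10 ∣ k.

(←) Suppose 8 ∣ k and 10 ∣ k. Any common multiple of 8 and 10 is a multiple of their lcm; here lcm(8, 10) = 8·10/gcd(8, 10) = 80/2 = 40, so 40 ∣ k.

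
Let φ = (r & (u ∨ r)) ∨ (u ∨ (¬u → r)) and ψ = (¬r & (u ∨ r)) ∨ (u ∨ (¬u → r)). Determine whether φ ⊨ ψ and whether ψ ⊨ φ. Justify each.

(⟹) Assume the antecedent. If u is true, the consequent reduces to true regardless of the other variables. If u is false, the antecedent forces (u = F, r = T), and the consequent holds there. Either way the consequent holds.

(⟸) Assume the antecedent. If u is true, (r & (u ∨ r)) ∨ (u ∨ (¬u → r)) reduces to true regardless of the other variables. If u is false, the antecedent forces (u = F, r = T), and (r & (u ∨ r)) ∨ (u ∨ (¬u → r)) holds there. Either way (r & (u ∨ r)) ∨ (u ∨ (¬u → r)) holds.

Both directions hold.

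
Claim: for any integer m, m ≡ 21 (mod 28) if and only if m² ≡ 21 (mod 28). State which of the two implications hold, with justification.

Forward direction. Suppose m ≡ 21 (mod 28). Write m = 28j + 21. Then (28j + 21)² = 784j² + 1176j + 441 = 28(28j² + 42j + 15) + 21, so m² ≡ 21 (mod 28).

Converse. This fails: take m = 7. Then 7² = 49 ≡ 21 (mod 28), yet 7 ≡ 7 (mod 28), not 21.

Not equivalent: only (⇒) holds.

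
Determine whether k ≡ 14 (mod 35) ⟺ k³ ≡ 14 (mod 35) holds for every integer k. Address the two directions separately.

Converse. Suppose k³ ≡ 14 (mod 35). The only residue r in {0, …, 34} with r³ ≡ 14 (mod 35) is r = 14, so k ≡ 14 (mod 35).

Forward direction. Suppose k ≡ 14 (mod 35). Write k = 35j + 14. Then (35j + 14)³ = 42875j³ + 51450j² + 20580j + 2744 = 35(1225j³ + 1470j² + 588j + 78) + 14, so k³ ≡ 14 (mod 35).

Both directions hold; the statement is true.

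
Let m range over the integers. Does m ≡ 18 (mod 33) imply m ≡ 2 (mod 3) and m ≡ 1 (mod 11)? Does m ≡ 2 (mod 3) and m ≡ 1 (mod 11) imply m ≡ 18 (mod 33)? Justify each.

Both directions fail.

(⟹) This fails: m = 18 gives 18 ≡ 18 (mod 33) but 18 ≡ 0 (mod 3), so the conjunction on the right does not hold.

(⟸) This fails: m = 23 satisfies both congruences on the right (23 ≡ 2 mod 3 and 23 ≡ 1 mod 11) yet 23 ≡ 23 (mod 33), not 18.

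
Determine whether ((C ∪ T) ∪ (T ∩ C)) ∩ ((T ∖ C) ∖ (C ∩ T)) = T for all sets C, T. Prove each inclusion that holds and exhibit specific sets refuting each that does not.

(⊆) holds; (⊇) fails.

(⟹) Let x ∈ ((C ∪ T) ∪ (T ∩ C)) ∩ ((T ∖ C) ∖ (C ∩ T)). Then x ∈ T and x ∉ C, from which x ∈ T.

(⟸) This inclusion fails. Take C = {1}, T = {1}; then 1 ∈ T but 1 ∉ ((C ∪ T) ∪ (T ∩ C)) ∩ ((T ∖ C) ∖ (C ∩ T)).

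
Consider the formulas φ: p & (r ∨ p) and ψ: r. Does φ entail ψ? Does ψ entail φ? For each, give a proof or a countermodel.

[⇒] This fails. Under p = T, r = F, the left side is true but the right side is false.

[⇐] This fails. Under p = F, r = T, the left side is false but the right side is true.

Neither direction holds.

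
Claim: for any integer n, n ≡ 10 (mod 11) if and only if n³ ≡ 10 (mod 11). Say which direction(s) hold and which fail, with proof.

(→) Suppose n ≡ 10 (mod 11). Write n = 11j + 10. Then (11j + 10)³ = 1331j³ + 3630j² + 3300j + 1000 = 11(121j³ + 330j² + 300j + 90) + 10, so n³ ≡ 10 (mod 11).

(←) Conversely, suppose n³ ≡ 10 (mod 11). The only residue r in {0, …, 10} with r³ ≡ 10 (mod 11) is r = 10, so n ≡ 10 (mod 11).

The biconditional holds.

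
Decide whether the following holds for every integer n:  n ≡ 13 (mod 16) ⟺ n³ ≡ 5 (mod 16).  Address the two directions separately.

[⇒] Suppose n ≡ 13 (mod 16). Write n = 16j + 13. Then (16j + 13)³ = 4096j³ + 9984j² + 8112j + 2197 = 16(256j³ + 624j² + 507j + 137) + 5, so n³ ≡ 5 (mod 16).

[⇐] Conversely, suppose n³ ≡ 5 (mod 16). The only residue r in {0, …, 15} with r³ ≡ 5 (mod 16) is r = 13, so n ≡ 13 (mod 16).

Equivalent; both directions hold.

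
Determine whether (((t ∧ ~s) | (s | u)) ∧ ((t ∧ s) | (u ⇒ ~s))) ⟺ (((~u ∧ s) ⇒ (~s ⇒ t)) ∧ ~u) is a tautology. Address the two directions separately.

(⇒) This fails. Under t = F, u = T, s = F, the left side is true but the right side is false.

(⇐) This fails. Under t = F, u = F, s = F, the left side is false but the right side is true.

Neither implication holds.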